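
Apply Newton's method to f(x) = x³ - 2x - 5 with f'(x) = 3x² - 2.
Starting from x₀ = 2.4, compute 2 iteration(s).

f(x) = x³ - 2x - 5
f'(x) = 3x² - 2
x₀ = 2.4

Newton-Raphson formula: x_{n+1} = x_n - f(x_n)/f'(x_n)

Iteration 1:
  f(2.400000) = 4.024000
  f'(2.400000) = 15.280000
  x_1 = 2.400000 - 4.024000/15.280000 = 2.136649
Iteration 2:
  f(2.136649) = 0.481082
  f'(2.136649) = 11.695810
  x_2 = 2.136649 - 0.481082/11.695810 = 2.095516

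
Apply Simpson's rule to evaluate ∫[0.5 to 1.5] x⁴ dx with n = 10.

f(x) = x⁴
a = 0.5, b = 1.5, n = 10
h = (b - a)/n = 0.100000

Simpson's rule: (h/3)[f(x₀) + 4f(x₁) + 2f(x₂) + ... + f(xₙ)]

x_0 = 0.5000, f(x_0) = 0.062500, coefficient = 1
x_1 = 0.6000, f(x_1) = 0.129600, coefficient = 4
x_2 = 0.7000, f(x_2) = 0.240100, coefficient = 2
x_3 = 0.8000, f(x_3) = 0.409600, coefficient = 4
x_4 = 0.9000, f(x_4) = 0.656100, coefficient = 2
x_5 = 1.0000, f(x_5) = 1.000000, coefficient = 4
x_6 = 1.1000, f(x_6) = 1.464100, coefficient = 2
x_7 = 1.2000, f(x_7) = 2.073600, coefficient = 4
x_8 = 1.3000, f(x_8) = 2.856100, coefficient = 2
x_9 = 1.4000, f(x_9) = 3.841600, coefficient = 4
x_10 = 1.5000, f(x_10) = 5.062500, coefficient = 1

I ≈ (0.100000/3) × 45.375400 = 1.512513
Exact value: 1.512500
Error: 0.000013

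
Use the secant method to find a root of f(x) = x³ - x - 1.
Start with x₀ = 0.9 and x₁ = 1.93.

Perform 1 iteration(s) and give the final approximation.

f(x) = x³ - x - 1
x₀ = 0.9, x₁ = 1.93

Secant formula: x_{n+1} = x_n - f(x_n)(x_n - x_{n-1})/(f(x_n) - f(x_{n-1}))

Iteration 1:
  f(0.900000) = -1.171000
  f(1.930000) = 4.259057
  x_2 = 1.930000 - 4.259057×(1.930000 - 0.900000)/(4.259057 - (-1.171000))
       = 1.122121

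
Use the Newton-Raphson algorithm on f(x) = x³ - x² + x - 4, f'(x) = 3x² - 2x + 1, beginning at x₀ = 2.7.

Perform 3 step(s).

f(x) = x³ - x² + x - 4
f'(x) = 3x² - 2x + 1
x₀ = 2.7

Newton-Raphson formula: x_{n+1} = x_n - f(x_n)/f'(x_n)

Iteration 1:
  f(2.700000) = 11.093000
  f'(2.700000) = 17.470000
  x_1 = 2.700000 - 11.093000/17.470000 = 2.065026
Iteration 2:
  f(2.065026) = 2.606649
  f'(2.065026) = 9.662943
  x_2 = 2.065026 - 2.606649/9.662943 = 1.795269
Iteration 3:
  f(1.795269) = 0.358410
  f'(1.795269) = 7.078430
  x_3 = 1.795269 - 0.358410/7.078430 = 1.744634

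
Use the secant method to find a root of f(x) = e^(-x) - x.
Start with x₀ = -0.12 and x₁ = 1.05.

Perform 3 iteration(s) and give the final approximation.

f(x) = e^(-x) - x
x₀ = -0.12, x₁ = 1.05

Secant formula: x_{n+1} = x_n - f(x_n)(x_n - x_{n-1})/(f(x_n) - f(x_{n-1}))

Iteration 1:
  f(-0.120000) = 1.247497
  f(1.050000) = -0.700062
  x_2 = 1.050000 - (-0.700062)×(1.050000 - (-0.120000))/(-0.700062 - 1.247497)
       = 0.629436
Iteration 2:
  f(1.050000) = -0.700062
  f(0.629436) = -0.096544
  x_3 = 0.629436 - (-0.096544)×(0.629436 - 1.050000)/(-0.096544 - (-0.700062))
       = 0.562159
Iteration 3:
  f(0.629436) = -0.096544
  f(0.562159) = 0.007818
  x_4 = 0.562159 - 0.007818×(0.562159 - 0.629436)/(0.007818 - (-0.096544))
       = 0.567199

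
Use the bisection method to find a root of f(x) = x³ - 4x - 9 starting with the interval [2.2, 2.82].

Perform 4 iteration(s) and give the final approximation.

f(x) = x³ - 4x - 9
Initial interval: [2.2, 2.82]

Iteration 1:
  c_1 = (2.200000 + 2.820000)/2 = 2.510000
  f(c_1) = f(2.510000) = -3.226749
  f(a) × f(c) ≥ 0, new interval: [2.510000, 2.820000]
Iteration 2:
  c_2 = (2.510000 + 2.820000)/2 = 2.665000
  f(c_2) = f(2.665000) = -0.732570
  f(a) × f(c) ≥ 0, new interval: [2.665000, 2.820000]
Iteration 3:
  c_3 = (2.665000 + 2.820000)/2 = 2.742500
  f(c_3) = f(2.742500) = 0.657182
  f(a) × f(c) < 0, new interval: [2.665000, 2.742500]
Iteration 4:
  c_4 = (2.665000 + 2.742500)/2 = 2.703750
  f(c_4) = f(2.703750) = -0.049874
  f(a) × f(c) ≥ 0, new interval: [2.703750, 2.742500]

After 4 iteration(s), the approximation is c_4 = 2.703750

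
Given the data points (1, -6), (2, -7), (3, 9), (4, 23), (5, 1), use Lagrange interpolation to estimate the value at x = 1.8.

Lagrange interpolation formula:
P(x) = Σ yᵢ × Lᵢ(x)
where Lᵢ(x) = Π_{j≠i} (x - xⱼ)/(xᵢ - xⱼ)

L_0(1.8) = (1.8 - 2)/(1 - 2) × (1.8 - 3)/(1 - 3) × (1.8 - 4)/(1 - 4) × (1.8 - 5)/(1 - 5) = 0.070400
L_1(1.8) = (1.8 - 1)/(2 - 1) × (1.8 - 3)/(2 - 3) × (1.8 - 4)/(2 - 4) × (1.8 - 5)/(2 - 5) = 1.126400
L_2(1.8) = (1.8 - 1)/(3 - 1) × (1.8 - 2)/(3 - 2) × (1.8 - 4)/(3 - 4) × (1.8 - 5)/(3 - 5) = -0.281600
L_3(1.8) = (1.8 - 1)/(4 - 1) × (1.8 - 2)/(4 - 2) × (1.8 - 3)/(4 - 3) × (1.8 - 5)/(4 - 5) = 0.102400
L_4(1.8) = (1.8 - 1)/(5 - 1) × (1.8 - 2)/(5 - 2) × (1.8 - 3)/(5 - 3) × (1.8 - 4)/(5 - 4) = -0.017600

P(1.8) = (-6)×L_0(1.8) + (-7)×L_1(1.8) + 9×L_2(1.8) + 23×L_3(1.8) + 1×L_4(1.8)
P(1.8) = -8.504000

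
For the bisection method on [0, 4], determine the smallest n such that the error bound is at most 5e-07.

We need (b-a)/2^n ≤ 5e-07
(4 - 0)/2^n ≤ 5e-07
4/2^n ≤ 5e-07
2^n ≥ 8000000
n ≥ log₂(8000000) = 22.93
n ≥ 23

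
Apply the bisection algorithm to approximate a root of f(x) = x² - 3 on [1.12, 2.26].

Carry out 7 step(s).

f(x) = x² - 3
Initial interval: [1.12, 2.26]

Iteration 1:
  c_1 = (1.120000 + 2.260000)/2 = 1.690000
  f(c_1) = f(1.690000) = -0.143900
  f(a) × f(c) ≥ 0, new interval: [1.690000, 2.260000]
Iteration 2:
  c_2 = (1.690000 + 2.260000)/2 = 1.975000
  f(c_2) = f(1.975000) = 0.900625
  f(a) × f(c) < 0, new interval: [1.690000, 1.975000]
Iteration 3:
  c_3 = (1.690000 + 1.975000)/2 = 1.832500
  f(c_3) = f(1.832500) = 0.358056
  f(a) × f(c) < 0, new interval: [1.690000, 1.832500]
Iteration 4:
  c_4 = (1.690000 + 1.832500)/2 = 1.761250
  f(c_4) = f(1.761250) = 0.102002
  f(a) × f(c) < 0, new interval: [1.690000, 1.761250]
Iteration 5:
  c_5 = (1.690000 + 1.761250)/2 = 1.725625
  f(c_5) = f(1.725625) = -0.022218
  f(a) × f(c) ≥ 0, new interval: [1.725625, 1.761250]
Iteration 6:
  c_6 = (1.725625 + 1.761250)/2 = 1.743437
  f(c_6) = f(1.743437) = 0.039574
  f(a) × f(c) < 0, new interval: [1.725625, 1.743437]
Iteration 7:
  c_7 = (1.725625 + 1.743437)/2 = 1.734531
  f(c_7) = f(1.734531) = 0.008599
  f(a) × f(c) < 0, new interval: [1.725625, 1.734531]

After 7 iteration(s), the approximation is c_7 = 1.734531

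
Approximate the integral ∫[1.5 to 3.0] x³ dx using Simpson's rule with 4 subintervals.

f(x) = x³
a = 1.5, b = 3.0, n = 4
h = (b - a)/n = 0.375000

Simpson's rule: (h/3)[f(x₀) + 4f(x₁) + 2f(x₂) + ... + f(xₙ)]

x_0 = 1.5000, f(x_0) = 3.375000, coefficient = 1
x_1 = 1.8750, f(x_1) = 6.591797, coefficient = 4
x_2 = 2.2500, f(x_2) = 11.390625, coefficient = 2
x_3 = 2.6250, f(x_3) = 18.087891, coefficient = 4
x_4 = 3.0000, f(x_4) = 27.000000, coefficient = 1

I ≈ (0.375000/3) × 151.875000 = 18.984375
Exact value: 18.984375
Error: 0.000000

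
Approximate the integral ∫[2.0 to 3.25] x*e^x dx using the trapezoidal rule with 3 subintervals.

f(x) = x*e^x
a = 2.0, b = 3.25, n = 3
h = (b - a)/n = 0.416667

Trapezoidal rule: (h/2)[f(x₀) + 2f(x₁) + 2f(x₂) + ... + f(xₙ)]

x_0 = 2.0000, f(x_0) = 14.778112, coefficient = 1
x_1 = 2.4167, f(x_1) = 27.087053, coefficient = 2
x_2 = 2.8333, f(x_2) = 48.172446, coefficient = 2
x_3 = 3.2500, f(x_3) = 83.818605, coefficient = 1

I ≈ (0.416667/2) × 249.115715 = 51.899107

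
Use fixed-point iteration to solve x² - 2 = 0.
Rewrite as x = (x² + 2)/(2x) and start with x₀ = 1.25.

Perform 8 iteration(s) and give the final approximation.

Equation: x² - 2 = 0
Fixed-point form: x = (x² + 2)/(2x)
x₀ = 1.25

x_1 = g(1.250000) = 1.425000
x_2 = g(1.425000) = 1.414254
x_3 = g(1.414254) = 1.414214
x_4 = g(1.414214) = 1.414214
x_5 = g(1.414214) = 1.414214
x_6 = g(1.414214) = 1.414214
x_7 = g(1.414214) = 1.414214
x_8 = g(1.414214) = 1.414214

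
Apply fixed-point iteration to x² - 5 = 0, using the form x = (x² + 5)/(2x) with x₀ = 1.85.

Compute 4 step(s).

Equation: x² - 5 = 0
Fixed-point form: x = (x² + 5)/(2x)
x₀ = 1.85

x_1 = g(1.850000) = 2.276351
x_2 = g(2.276351) = 2.236424
x_3 = g(2.236424) = 2.236068
x_4 = g(2.236068) = 2.236068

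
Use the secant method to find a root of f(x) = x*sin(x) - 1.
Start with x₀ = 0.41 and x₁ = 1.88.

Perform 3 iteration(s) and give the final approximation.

f(x) = x*sin(x) - 1
x₀ = 0.41, x₁ = 1.88

Secant formula: x_{n+1} = x_n - f(x_n)(x_n - x_{n-1})/(f(x_n) - f(x_{n-1}))

Iteration 1:
  f(0.410000) = -0.836570
  f(1.880000) = 0.790843
  x_2 = 1.880000 - 0.790843×(1.880000 - 0.410000)/(0.790843 - (-0.836570))
       = 1.165652
Iteration 2:
  f(1.880000) = 0.790843
  f(1.165652) = 0.071287
  x_3 = 1.165652 - 0.071287×(1.165652 - 1.880000)/(0.071287 - 0.790843)
       = 1.094881
Iteration 3:
  f(1.165652) = 0.071287
  f(1.094881) = -0.026789
  x_4 = 1.094881 - (-0.026789)×(1.094881 - 1.165652)/(-0.026789 - 0.071287)
       = 1.114212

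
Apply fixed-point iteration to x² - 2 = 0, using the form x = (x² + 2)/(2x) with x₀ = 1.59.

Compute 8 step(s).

Equation: x² - 2 = 0
Fixed-point form: x = (x² + 2)/(2x)
x₀ = 1.59

x_1 = g(1.590000) = 1.423931
x_2 = g(1.423931) = 1.414247
x_3 = g(1.414247) = 1.414214
x_4 = g(1.414214) = 1.414214
x_5 = g(1.414214) = 1.414214
x_6 = g(1.414214) = 1.414214
x_7 = g(1.414214) = 1.414214
x_8 = g(1.414214) = 1.414214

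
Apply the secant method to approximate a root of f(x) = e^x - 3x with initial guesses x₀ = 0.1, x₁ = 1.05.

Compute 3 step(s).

f(x) = e^x - 3x
x₀ = 0.1, x₁ = 1.05

Secant formula: x_{n+1} = x_n - f(x_n)(x_n - x_{n-1})/(f(x_n) - f(x_{n-1}))

Iteration 1:
  f(0.100000) = 0.805171
  f(1.050000) = -0.292349
  x_2 = 1.050000 - (-0.292349)×(1.050000 - 0.100000)/(-0.292349 - 0.805171)
       = 0.796946
Iteration 2:
  f(1.050000) = -0.292349
  f(0.796946) = -0.172084
  x_3 = 0.796946 - (-0.172084)×(0.796946 - 1.050000)/(-0.172084 - (-0.292349))
       = 0.434859
Iteration 3:
  f(0.796946) = -0.172084
  f(0.434859) = 0.240168
  x_4 = 0.434859 - 0.240168×(0.434859 - 0.796946)/(0.240168 - (-0.172084))
       = 0.645802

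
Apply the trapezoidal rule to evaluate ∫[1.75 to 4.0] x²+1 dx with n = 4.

f(x) = x²+1
a = 1.75, b = 4.0, n = 4
h = (b - a)/n = 0.562500

Trapezoidal rule: (h/2)[f(x₀) + 2f(x₁) + 2f(x₂) + ... + f(xₙ)]

x_0 = 1.7500, f(x_0) = 4.062500, coefficient = 1
x_1 = 2.3125, f(x_1) = 6.347656, coefficient = 2
x_2 = 2.8750, f(x_2) = 9.265625, coefficient = 2
x_3 = 3.4375, f(x_3) = 12.816406, coefficient = 2
x_4 = 4.0000, f(x_4) = 17.000000, coefficient = 1

I ≈ (0.562500/2) × 77.921875 = 21.915527
Exact value: 21.796875
Error: 0.118652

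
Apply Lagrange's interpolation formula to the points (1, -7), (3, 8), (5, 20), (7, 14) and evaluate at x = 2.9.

Lagrange interpolation formula:
P(x) = Σ yᵢ × Lᵢ(x)
where Lᵢ(x) = Π_{j≠i} (x - xⱼ)/(xᵢ - xⱼ)

L_0(2.9) = (2.9 - 3)/(1 - 3) × (2.9 - 5)/(1 - 5) × (2.9 - 7)/(1 - 7) = 0.017938
L_1(2.9) = (2.9 - 1)/(3 - 1) × (2.9 - 5)/(3 - 5) × (2.9 - 7)/(3 - 7) = 1.022437
L_2(2.9) = (2.9 - 1)/(5 - 1) × (2.9 - 3)/(5 - 3) × (2.9 - 7)/(5 - 7) = -0.048688
L_3(2.9) = (2.9 - 1)/(7 - 1) × (2.9 - 3)/(7 - 3) × (2.9 - 5)/(7 - 5) = 0.008313

P(2.9) = (-7)×L_0(2.9) + 8×L_1(2.9) + 20×L_2(2.9) + 14×L_3(2.9)
P(2.9) = 7.196562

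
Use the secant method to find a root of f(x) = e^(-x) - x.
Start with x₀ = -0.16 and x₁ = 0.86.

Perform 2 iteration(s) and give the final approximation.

f(x) = e^(-x) - x
x₀ = -0.16, x₁ = 0.86

Secant formula: x_{n+1} = x_n - f(x_n)(x_n - x_{n-1})/(f(x_n) - f(x_{n-1}))

Iteration 1:
  f(-0.160000) = 1.333511
  f(0.860000) = -0.436838
  x_2 = 0.860000 - (-0.436838)×(0.860000 - (-0.160000))/(-0.436838 - 1.333511)
       = 0.608312
Iteration 2:
  f(0.860000) = -0.436838
  f(0.608312) = -0.064044
  x_3 = 0.608312 - (-0.064044)×(0.608312 - 0.860000)/(-0.064044 - (-0.436838))
       = 0.565074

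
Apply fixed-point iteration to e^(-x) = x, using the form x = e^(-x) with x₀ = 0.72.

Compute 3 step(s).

Equation: e^(-x) = x
Fixed-point form: x = e^(-x)
x₀ = 0.72

x_1 = g(0.720000) = 0.486752
x_2 = g(0.486752) = 0.614619
x_3 = g(0.614619) = 0.540847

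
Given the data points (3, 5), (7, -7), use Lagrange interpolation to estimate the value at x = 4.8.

Lagrange interpolation formula:
P(x) = Σ yᵢ × Lᵢ(x)
where Lᵢ(x) = Π_{j≠i} (x - xⱼ)/(xᵢ - xⱼ)

L_0(4.8) = (4.8 - 7)/(3 - 7) = 0.550000
L_1(4.8) = (4.8 - 3)/(7 - 3) = 0.450000

P(4.8) = 5×L_0(4.8) + (-7)×L_1(4.8)
P(4.8) = -0.400000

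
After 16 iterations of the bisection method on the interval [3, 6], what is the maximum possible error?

Bisection error bound: |error| ≤ (b-a)/2^n
|error| ≤ (6 - 3)/2^16 = 3/2^16
|error| ≤ 0.0000457764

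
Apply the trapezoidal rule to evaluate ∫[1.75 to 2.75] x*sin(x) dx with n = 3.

f(x) = x*sin(x)
a = 1.75, b = 2.75, n = 3
h = (b - a)/n = 0.333333

Trapezoidal rule: (h/2)[f(x₀) + 2f(x₁) + 2f(x₂) + ... + f(xₙ)]

x_0 = 1.7500, f(x_0) = 1.721975, coefficient = 1
x_1 = 2.0833, f(x_1) = 1.815632, coefficient = 2
x_2 = 2.4167, f(x_2) = 1.602443, coefficient = 2
x_3 = 2.7500, f(x_3) = 1.049568, coefficient = 1

I ≈ (0.333333/2) × 9.607693 = 1.601282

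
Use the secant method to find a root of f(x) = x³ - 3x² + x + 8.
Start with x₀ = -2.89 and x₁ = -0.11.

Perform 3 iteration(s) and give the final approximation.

f(x) = x³ - 3x² + x + 8
x₀ = -2.89, x₁ = -0.11

Secant formula: x_{n+1} = x_n - f(x_n)(x_n - x_{n-1})/(f(x_n) - f(x_{n-1}))

Iteration 1:
  f(-2.890000) = -44.083869
  f(-0.110000) = 7.852369
  x_2 = -0.110000 - 7.852369×(-0.110000 - (-2.890000))/(7.852369 - (-44.083869))
       = -0.530315
Iteration 2:
  f(-0.110000) = 7.852369
  f(-0.530315) = 6.476840
  x_3 = -0.530315 - 6.476840×(-0.530315 - (-0.110000))/(6.476840 - 7.852369)
       = -2.509418
Iteration 3:
  f(-0.530315) = 6.476840
  f(-2.509418) = -29.203205
  x_4 = -2.509418 - (-29.203205)×(-2.509418 - (-0.530315))/(-29.203205 - 6.476840)
       = -0.889573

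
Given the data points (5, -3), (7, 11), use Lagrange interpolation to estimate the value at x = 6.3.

Lagrange interpolation formula:
P(x) = Σ yᵢ × Lᵢ(x)
where Lᵢ(x) = Π_{j≠i} (x - xⱼ)/(xᵢ - xⱼ)

L_0(6.3) = (6.3 - 7)/(5 - 7) = 0.350000
L_1(6.3) = (6.3 - 5)/(7 - 5) = 0.650000

P(6.3) = (-3)×L_0(6.3) + 11×L_1(6.3)
P(6.3) = 6.100000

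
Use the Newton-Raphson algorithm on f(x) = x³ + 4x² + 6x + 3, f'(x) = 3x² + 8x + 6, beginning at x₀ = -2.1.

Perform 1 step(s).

f(x) = x³ + 4x² + 6x + 3
f'(x) = 3x² + 8x + 6
x₀ = -2.1

Newton-Raphson formula: x_{n+1} = x_n - f(x_n)/f'(x_n)

Iteration 1:
  f(-2.100000) = -1.221000
  f'(-2.100000) = 2.430000
  x_1 = -2.100000 - (-1.221000)/2.430000 = -1.597531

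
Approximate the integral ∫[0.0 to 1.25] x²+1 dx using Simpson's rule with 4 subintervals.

f(x) = x²+1
a = 0.0, b = 1.25, n = 4
h = (b - a)/n = 0.312500

Simpson's rule: (h/3)[f(x₀) + 4f(x₁) + 2f(x₂) + ... + f(xₙ)]

x_0 = 0.0000, f(x_0) = 1.000000, coefficient = 1
x_1 = 0.3125, f(x_1) = 1.097656, coefficient = 4
x_2 = 0.6250, f(x_2) = 1.390625, coefficient = 2
x_3 = 0.9375, f(x_3) = 1.878906, coefficient = 4
x_4 = 1.2500, f(x_4) = 2.562500, coefficient = 1

I ≈ (0.312500/3) × 18.250000 = 1.901042
Exact value: 1.901042
Error: 0.000000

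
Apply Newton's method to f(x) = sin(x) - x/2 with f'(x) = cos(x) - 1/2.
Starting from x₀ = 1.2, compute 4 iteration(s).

f(x) = sin(x) - x/2
f'(x) = cos(x) - 1/2
x₀ = 1.2

Newton-Raphson formula: x_{n+1} = x_n - f(x_n)/f'(x_n)

Iteration 1:
  f(1.200000) = 0.332039
  f'(1.200000) = -0.137642
  x_1 = 1.200000 - 0.332039/(-0.137642) = 3.612334
Iteration 2:
  f(3.612334) = -2.259714
  f'(3.612334) = -1.391232
  x_2 = 3.612334 - (-2.259714)/(-1.391232) = 1.988080
Iteration 3:
  f(1.988080) = -0.079847
  f'(1.988080) = -0.905279
  x_3 = 1.988080 - (-0.079847)/(-0.905279) = 1.899879
Iteration 4:
  f(1.899879) = -0.003600
  f'(1.899879) = -0.823175
  x_4 = 1.899879 - (-0.003600)/(-0.823175) = 1.895505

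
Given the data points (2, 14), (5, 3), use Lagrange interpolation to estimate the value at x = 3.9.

Lagrange interpolation formula:
P(x) = Σ yᵢ × Lᵢ(x)
where Lᵢ(x) = Π_{j≠i} (x - xⱼ)/(xᵢ - xⱼ)

L_0(3.9) = (3.9 - 5)/(2 - 5) = 0.366667
L_1(3.9) = (3.9 - 2)/(5 - 2) = 0.633333

P(3.9) = 14×L_0(3.9) + 3×L_1(3.9)
P(3.9) = 7.033333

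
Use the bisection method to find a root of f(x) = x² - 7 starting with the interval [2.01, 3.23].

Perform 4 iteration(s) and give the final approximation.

f(x) = x² - 7
Initial interval: [2.01, 3.23]

Iteration 1:
  c_1 = (2.010000 + 3.230000)/2 = 2.620000
  f(c_1) = f(2.620000) = -0.135600
  f(a) × f(c) ≥ 0, new interval: [2.620000, 3.230000]
Iteration 2:
  c_2 = (2.620000 + 3.230000)/2 = 2.925000
  f(c_2) = f(2.925000) = 1.555625
  f(a) × f(c) < 0, new interval: [2.620000, 2.925000]
Iteration 3:
  c_3 = (2.620000 + 2.925000)/2 = 2.772500
  f(c_3) = f(2.772500) = 0.686756
  f(a) × f(c) < 0, new interval: [2.620000, 2.772500]
Iteration 4:
  c_4 = (2.620000 + 2.772500)/2 = 2.696250
  f(c_4) = f(2.696250) = 0.269764
  f(a) × f(c) < 0, new interval: [2.620000, 2.696250]

After 4 iteration(s), the approximation is c_4 = 2.696250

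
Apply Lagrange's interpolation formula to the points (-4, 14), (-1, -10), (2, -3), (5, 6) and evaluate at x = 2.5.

Lagrange interpolation formula:
P(x) = Σ yᵢ × Lᵢ(x)
where Lᵢ(x) = Π_{j≠i} (x - xⱼ)/(xᵢ - xⱼ)

L_0(2.5) = (2.5 - (-1))/(-4 - (-1)) × (2.5 - 2)/(-4 - 2) × (2.5 - 5)/(-4 - 5) = 0.027006
L_1(2.5) = (2.5 - (-4))/(-1 - (-4)) × (2.5 - 2)/(-1 - 2) × (2.5 - 5)/(-1 - 5) = -0.150463
L_2(2.5) = (2.5 - (-4))/(2 - (-4)) × (2.5 - (-1))/(2 - (-1)) × (2.5 - 5)/(2 - 5) = 1.053241
L_3(2.5) = (2.5 - (-4))/(5 - (-4)) × (2.5 - (-1))/(5 - (-1)) × (2.5 - 2)/(5 - 2) = 0.070216

P(2.5) = 14×L_0(2.5) + (-10)×L_1(2.5) + (-3)×L_2(2.5) + 6×L_3(2.5)
P(2.5) = -0.855710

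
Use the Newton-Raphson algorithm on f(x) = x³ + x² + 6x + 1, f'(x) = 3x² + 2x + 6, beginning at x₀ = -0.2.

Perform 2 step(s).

f(x) = x³ + x² + 6x + 1
f'(x) = 3x² + 2x + 6
x₀ = -0.2

Newton-Raphson formula: x_{n+1} = x_n - f(x_n)/f'(x_n)

Iteration 1:
  f(-0.200000) = -0.168000
  f'(-0.200000) = 5.720000
  x_1 = -0.200000 - (-0.168000)/5.720000 = -0.170629
Iteration 2:
  f(-0.170629) = 0.000370
  f'(-0.170629) = 5.746084
  x_2 = -0.170629 - 0.000370/5.746084 = -0.170694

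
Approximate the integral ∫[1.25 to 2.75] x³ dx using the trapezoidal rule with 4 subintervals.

f(x) = x³
a = 1.25, b = 2.75, n = 4
h = (b - a)/n = 0.375000

Trapezoidal rule: (h/2)[f(x₀) + 2f(x₁) + 2f(x₂) + ... + f(xₙ)]

x_0 = 1.2500, f(x_0) = 1.953125, coefficient = 1
x_1 = 1.6250, f(x_1) = 4.291016, coefficient = 2
x_2 = 2.0000, f(x_2) = 8.000000, coefficient = 2
x_3 = 2.3750, f(x_3) = 13.396484, coefficient = 2
x_4 = 2.7500, f(x_4) = 20.796875, coefficient = 1

I ≈ (0.375000/2) × 74.125000 = 13.898438
Exact value: 13.687500
Error: 0.210938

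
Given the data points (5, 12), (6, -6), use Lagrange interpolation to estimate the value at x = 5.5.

Lagrange interpolation formula:
P(x) = Σ yᵢ × Lᵢ(x)
where Lᵢ(x) = Π_{j≠i} (x - xⱼ)/(xᵢ - xⱼ)

L_0(5.5) = (5.5 - 6)/(5 - 6) = 0.500000
L_1(5.5) = (5.5 - 5)/(6 - 5) = 0.500000

P(5.5) = 12×L_0(5.5) + (-6)×L_1(5.5)
P(5.5) = 3.000000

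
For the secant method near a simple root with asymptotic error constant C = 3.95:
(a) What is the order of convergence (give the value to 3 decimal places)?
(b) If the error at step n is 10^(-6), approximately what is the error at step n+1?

(a) Secant method has superlinear convergence with order φ = (1+√5)/2 ≈ 1.618.
    This means |e_{n+1}| ≈ C|e_n|^1.618.

(b) With |e_n| = 10^(-6) and C = 3.95:
    |e_{n+1}| ≈ 3.95 × (10^(-6))^1.618 = 3.95 × 10^(-9.71)

(a) ≈ 1.618 (golden ratio); (b) |e_{n+1}| ≈ 7.734e-10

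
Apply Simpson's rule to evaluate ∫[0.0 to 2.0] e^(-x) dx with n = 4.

f(x) = e^(-x)
a = 0.0, b = 2.0, n = 4
h = (b - a)/n = 0.500000

Simpson's rule: (h/3)[f(x₀) + 4f(x₁) + 2f(x₂) + ... + f(xₙ)]

x_0 = 0.0000, f(x_0) = 1.000000, coefficient = 1
x_1 = 0.5000, f(x_1) = 0.606531, coefficient = 4
x_2 = 1.0000, f(x_2) = 0.367879, coefficient = 2
x_3 = 1.5000, f(x_3) = 0.223130, coefficient = 4
x_4 = 2.0000, f(x_4) = 0.135335, coefficient = 1

I ≈ (0.500000/3) × 5.189737 = 0.864956
Exact value: 0.864665
Error: 0.000292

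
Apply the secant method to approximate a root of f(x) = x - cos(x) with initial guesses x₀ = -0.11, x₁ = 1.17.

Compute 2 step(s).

f(x) = x - cos(x)
x₀ = -0.11, x₁ = 1.17

Secant formula: x_{n+1} = x_n - f(x_n)(x_n - x_{n-1})/(f(x_n) - f(x_{n-1}))

Iteration 1:
  f(-0.110000) = -1.103956
  f(1.170000) = 0.779848
  x_2 = 1.170000 - 0.779848×(1.170000 - (-0.110000))/(0.779848 - (-1.103956))
       = 0.640112
Iteration 2:
  f(1.170000) = 0.779848
  f(0.640112) = -0.161917
  x_3 = 0.640112 - (-0.161917)×(0.640112 - 1.170000)/(-0.161917 - 0.779848)
       = 0.731215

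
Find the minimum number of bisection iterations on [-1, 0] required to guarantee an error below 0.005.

We need (b-a)/2^n ≤ 0.005
(0 - (-1))/2^n ≤ 0.005
1/2^n ≤ 0.005
2^n ≥ 200
n ≥ log₂(200) = 7.64
n ≥ 8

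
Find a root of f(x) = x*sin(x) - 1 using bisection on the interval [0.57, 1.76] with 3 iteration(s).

f(x) = x*sin(x) - 1
Initial interval: [0.57, 1.76]

Iteration 1:
  c_1 = (0.570000 + 1.760000)/2 = 1.165000
  f(c_1) = f(1.165000) = 0.070388
  f(a) × f(c) < 0, new interval: [0.570000, 1.165000]
Iteration 2:
  c_2 = (0.570000 + 1.165000)/2 = 0.867500
  f(c_2) = f(0.867500) = -0.338345
  f(a) × f(c) ≥ 0, new interval: [0.867500, 1.165000]
Iteration 3:
  c_3 = (0.867500 + 1.165000)/2 = 1.016250
  f(c_3) = f(1.016250) = -0.136046
  f(a) × f(c) ≥ 0, new interval: [1.016250, 1.165000]

After 3 iteration(s), the approximation is c_3 = 1.016250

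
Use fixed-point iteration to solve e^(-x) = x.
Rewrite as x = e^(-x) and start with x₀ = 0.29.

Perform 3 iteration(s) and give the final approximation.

Equation: e^(-x) = x
Fixed-point form: x = e^(-x)
x₀ = 0.29

x_1 = g(0.290000) = 0.748264
x_2 = g(0.748264) = 0.473187
x_3 = g(0.473187) = 0.623013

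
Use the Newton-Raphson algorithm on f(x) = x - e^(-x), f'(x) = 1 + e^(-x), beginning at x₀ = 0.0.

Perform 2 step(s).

f(x) = x - e^(-x)
f'(x) = 1 + e^(-x)
x₀ = 0.0

Newton-Raphson formula: x_{n+1} = x_n - f(x_n)/f'(x_n)

Iteration 1:
  f(0.000000) = -1.000000
  f'(0.000000) = 2.000000
  x_1 = 0.000000 - (-1.000000)/2.000000 = 0.500000
Iteration 2:
  f(0.500000) = -0.106531
  f'(0.500000) = 1.606531
  x_2 = 0.500000 - (-0.106531)/1.606531 = 0.566311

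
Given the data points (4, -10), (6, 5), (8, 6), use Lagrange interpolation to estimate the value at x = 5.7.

Lagrange interpolation formula:
P(x) = Σ yᵢ × Lᵢ(x)
where Lᵢ(x) = Π_{j≠i} (x - xⱼ)/(xᵢ - xⱼ)

L_0(5.7) = (5.7 - 6)/(4 - 6) × (5.7 - 8)/(4 - 8) = 0.086250
L_1(5.7) = (5.7 - 4)/(6 - 4) × (5.7 - 8)/(6 - 8) = 0.977500
L_2(5.7) = (5.7 - 4)/(8 - 4) × (5.7 - 6)/(8 - 6) = -0.063750

P(5.7) = (-10)×L_0(5.7) + 5×L_1(5.7) + 6×L_2(5.7)
P(5.7) = 3.642500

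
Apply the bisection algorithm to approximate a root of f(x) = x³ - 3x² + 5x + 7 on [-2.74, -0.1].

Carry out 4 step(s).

f(x) = x³ - 3x² + 5x + 7
Initial interval: [-2.74, -0.1]

Iteration 1:
  c_1 = (-2.740000 + (-0.100000))/2 = -1.420000
  f(c_1) = f(-1.420000) = -9.012488
  f(a) × f(c) ≥ 0, new interval: [-1.420000, -0.100000]
Iteration 2:
  c_2 = (-1.420000 + (-0.100000))/2 = -0.760000
  f(c_2) = f(-0.760000) = 1.028224
  f(a) × f(c) < 0, new interval: [-1.420000, -0.760000]
Iteration 3:
  c_3 = (-1.420000 + (-0.760000))/2 = -1.090000
  f(c_3) = f(-1.090000) = -3.309329
  f(a) × f(c) ≥ 0, new interval: [-1.090000, -0.760000]
Iteration 4:
  c_4 = (-1.090000 + (-0.760000))/2 = -0.925000
  f(c_4) = f(-0.925000) = -0.983328
  f(a) × f(c) ≥ 0, new interval: [-0.925000, -0.760000]

After 4 iteration(s), the approximation is c_4 = -0.925000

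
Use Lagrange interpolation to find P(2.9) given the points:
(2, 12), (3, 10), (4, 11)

Lagrange interpolation formula:
P(x) = Σ yᵢ × Lᵢ(x)
where Lᵢ(x) = Π_{j≠i} (x - xⱼ)/(xᵢ - xⱼ)

L_0(2.9) = (2.9 - 3)/(2 - 3) × (2.9 - 4)/(2 - 4) = 0.055000
L_1(2.9) = (2.9 - 2)/(3 - 2) × (2.9 - 4)/(3 - 4) = 0.990000
L_2(2.9) = (2.9 - 2)/(4 - 2) × (2.9 - 3)/(4 - 3) = -0.045000

P(2.9) = 12×L_0(2.9) + 10×L_1(2.9) + 11×L_2(2.9)
P(2.9) = 10.065000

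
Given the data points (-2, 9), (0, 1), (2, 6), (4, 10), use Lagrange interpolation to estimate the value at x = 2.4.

Lagrange interpolation formula:
P(x) = Σ yᵢ × Lᵢ(x)
where Lᵢ(x) = Π_{j≠i} (x - xⱼ)/(xᵢ - xⱼ)

L_0(2.4) = (2.4 - 0)/(-2 - 0) × (2.4 - 2)/(-2 - 2) × (2.4 - 4)/(-2 - 4) = 0.032000
L_1(2.4) = (2.4 - (-2))/(0 - (-2)) × (2.4 - 2)/(0 - 2) × (2.4 - 4)/(0 - 4) = -0.176000
L_2(2.4) = (2.4 - (-2))/(2 - (-2)) × (2.4 - 0)/(2 - 0) × (2.4 - 4)/(2 - 4) = 1.056000
L_3(2.4) = (2.4 - (-2))/(4 - (-2)) × (2.4 - 0)/(4 - 0) × (2.4 - 2)/(4 - 2) = 0.088000

P(2.4) = 9×L_0(2.4) + 1×L_1(2.4) + 6×L_2(2.4) + 10×L_3(2.4)
P(2.4) = 7.328000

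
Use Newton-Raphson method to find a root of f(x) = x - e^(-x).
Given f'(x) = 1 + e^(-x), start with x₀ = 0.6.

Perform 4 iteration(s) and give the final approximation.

f(x) = x - e^(-x)
f'(x) = 1 + e^(-x)
x₀ = 0.6

Newton-Raphson formula: x_{n+1} = x_n - f(x_n)/f'(x_n)

Iteration 1:
  f(0.600000) = 0.051188
  f'(0.600000) = 1.548812
  x_1 = 0.600000 - 0.051188/1.548812 = 0.566950
Iteration 2:
  f(0.566950) = -0.000303
  f'(0.566950) = 1.567253
  x_2 = 0.566950 - (-0.000303)/1.567253 = 0.567143
Iteration 3:
  f(0.567143) = 0.000000
  f'(0.567143) = 1.567143
  x_3 = 0.567143 - 0.000000/1.567143 = 0.567143
Iteration 4:
  f(0.567143) = 0.000000
  f'(0.567143) = 1.567143
  x_4 = 0.567143 - 0.000000/1.567143 = 0.567143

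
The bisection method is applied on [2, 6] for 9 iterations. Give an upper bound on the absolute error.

Bisection error bound: |error| ≤ (b-a)/2^n
|error| ≤ (6 - 2)/2^9 = 4/2^9
|error| ≤ 0.0078125000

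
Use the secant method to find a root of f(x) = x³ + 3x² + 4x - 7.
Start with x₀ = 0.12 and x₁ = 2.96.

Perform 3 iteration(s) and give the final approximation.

f(x) = x³ + 3x² + 4x - 7
x₀ = 0.12, x₁ = 2.96

Secant formula: x_{n+1} = x_n - f(x_n)(x_n - x_{n-1})/(f(x_n) - f(x_{n-1}))

Iteration 1:
  f(0.120000) = -6.475072
  f(2.960000) = 57.059136
  x_2 = 2.960000 - 57.059136×(2.960000 - 0.120000)/(57.059136 - (-6.475072))
       = 0.409438
Iteration 2:
  f(2.960000) = 57.059136
  f(0.409438) = -4.790693
  x_3 = 0.409438 - (-4.790693)×(0.409438 - 2.960000)/(-4.790693 - 57.059136)
       = 0.606996
Iteration 3:
  f(0.409438) = -4.790693
  f(0.606996) = -3.243036
  x_4 = 0.606996 - (-3.243036)×(0.606996 - 0.409438)/(-3.243036 - (-4.790693))
       = 1.020970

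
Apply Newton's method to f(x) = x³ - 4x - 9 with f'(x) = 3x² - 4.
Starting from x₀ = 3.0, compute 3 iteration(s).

f(x) = x³ - 4x - 9
f'(x) = 3x² - 4
x₀ = 3.0

Newton-Raphson formula: x_{n+1} = x_n - f(x_n)/f'(x_n)

Iteration 1:
  f(3.000000) = 6.000000
  f'(3.000000) = 23.000000
  x_1 = 3.000000 - 6.000000/23.000000 = 2.739130
Iteration 2:
  f(2.739130) = 0.594723
  f'(2.739130) = 18.508507
  x_2 = 2.739130 - 0.594723/18.508507 = 2.706998
Iteration 3:
  f(2.706998) = 0.008451
  f'(2.706998) = 17.983514
  x_3 = 2.706998 - 0.008451/17.983514 = 2.706528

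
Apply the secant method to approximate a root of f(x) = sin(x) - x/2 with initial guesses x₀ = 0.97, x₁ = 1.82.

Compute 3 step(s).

f(x) = sin(x) - x/2
x₀ = 0.97, x₁ = 1.82

Secant formula: x_{n+1} = x_n - f(x_n)(x_n - x_{n-1})/(f(x_n) - f(x_{n-1}))

Iteration 1:
  f(0.970000) = 0.339886
  f(1.820000) = 0.059109
  x_2 = 1.820000 - 0.059109×(1.820000 - 0.970000)/(0.059109 - 0.339886)
       = 1.998942
Iteration 2:
  f(1.820000) = 0.059109
  f(1.998942) = -0.089734
  x_3 = 1.998942 - (-0.089734)×(1.998942 - 1.820000)/(-0.089734 - 0.059109)
       = 1.891062
Iteration 3:
  f(1.998942) = -0.089734
  f(1.891062) = 0.003621
  x_4 = 1.891062 - 0.003621×(1.891062 - 1.998942)/(0.003621 - (-0.089734))
       = 1.895246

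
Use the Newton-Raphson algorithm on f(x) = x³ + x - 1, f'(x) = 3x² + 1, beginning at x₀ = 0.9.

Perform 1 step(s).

f(x) = x³ + x - 1
f'(x) = 3x² + 1
x₀ = 0.9

Newton-Raphson formula: x_{n+1} = x_n - f(x_n)/f'(x_n)

Iteration 1:
  f(0.900000) = 0.629000
  f'(0.900000) = 3.430000
  x_1 = 0.900000 - 0.629000/3.430000 = 0.716618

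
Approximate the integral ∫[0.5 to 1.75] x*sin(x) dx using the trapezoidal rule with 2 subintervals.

f(x) = x*sin(x)
a = 0.5, b = 1.75, n = 2
h = (b - a)/n = 0.625000

Trapezoidal rule: (h/2)[f(x₀) + 2f(x₁) + 2f(x₂) + ... + f(xₙ)]

x_0 = 0.5000, f(x_0) = 0.239713, coefficient = 1
x_1 = 1.1250, f(x_1) = 1.015051, coefficient = 2
x_2 = 1.7500, f(x_2) = 1.721975, coefficient = 1

I ≈ (0.625000/2) × 3.991790 = 1.247434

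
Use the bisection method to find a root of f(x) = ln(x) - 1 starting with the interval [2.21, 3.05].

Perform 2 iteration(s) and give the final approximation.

f(x) = ln(x) - 1
Initial interval: [2.21, 3.05]

Iteration 1:
  c_1 = (2.210000 + 3.050000)/2 = 2.630000
  f(c_1) = f(2.630000) = -0.033016
  f(a) × f(c) ≥ 0, new interval: [2.630000, 3.050000]
Iteration 2:
  c_2 = (2.630000 + 3.050000)/2 = 2.840000
  f(c_2) = f(2.840000) = 0.043804
  f(a) × f(c) < 0, new interval: [2.630000, 2.840000]

After 2 iteration(s), the approximation is c_2 = 2.840000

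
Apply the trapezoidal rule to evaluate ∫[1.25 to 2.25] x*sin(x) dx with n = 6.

f(x) = x*sin(x)
a = 1.25, b = 2.25, n = 6
h = (b - a)/n = 0.166667

Trapezoidal rule: (h/2)[f(x₀) + 2f(x₁) + 2f(x₂) + ... + f(xₙ)]

x_0 = 1.2500, f(x_0) = 1.186231, coefficient = 1
x_1 = 1.4167, f(x_1) = 1.399873, coefficient = 2
x_2 = 1.5833, f(x_2) = 1.583209, coefficient = 2
x_3 = 1.7500, f(x_3) = 1.721975, coefficient = 2
x_4 = 1.9167, f(x_4) = 1.803163, coefficient = 2
x_5 = 2.0833, f(x_5) = 1.815632, coefficient = 2
x_6 = 2.2500, f(x_6) = 1.750665, coefficient = 1

I ≈ (0.166667/2) × 19.584599 = 1.632050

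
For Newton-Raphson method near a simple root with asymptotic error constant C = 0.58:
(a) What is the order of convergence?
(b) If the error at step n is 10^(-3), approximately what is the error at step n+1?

(a) Newton-Raphson has quadratic (order 2) convergence near simple roots.
    This means |e_{n+1}| ≈ C|e_n|².

(b) With |e_n| = 10^(-3) and C = 0.58:
    |e_{n+1}| ≈ 0.58 × (10^(-3))² = 0.58 × 10^(-6)

(a) 2 (quadratic); (b) |e_{n+1}| ≈ 5.800e-07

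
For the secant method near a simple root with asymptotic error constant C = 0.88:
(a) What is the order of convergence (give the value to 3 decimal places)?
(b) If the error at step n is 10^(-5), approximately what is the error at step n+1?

(a) Secant method has superlinear convergence with order φ = (1+√5)/2 ≈ 1.618.
    This means |e_{n+1}| ≈ C|e_n|^1.618.

(b) With |e_n| = 10^(-5) and C = 0.88:
    |e_{n+1}| ≈ 0.88 × (10^(-5))^1.618 = 0.88 × 10^(-8.09)

(a) ≈ 1.618 (golden ratio); (b) |e_{n+1}| ≈ 7.150e-09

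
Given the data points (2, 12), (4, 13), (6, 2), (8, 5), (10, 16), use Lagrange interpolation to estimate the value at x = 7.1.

Lagrange interpolation formula:
P(x) = Σ yᵢ × Lᵢ(x)
where Lᵢ(x) = Π_{j≠i} (x - xⱼ)/(xᵢ - xⱼ)

L_0(7.1) = (7.1 - 4)/(2 - 4) × (7.1 - 6)/(2 - 6) × (7.1 - 8)/(2 - 8) × (7.1 - 10)/(2 - 10) = 0.023177
L_1(7.1) = (7.1 - 2)/(4 - 2) × (7.1 - 6)/(4 - 6) × (7.1 - 8)/(4 - 8) × (7.1 - 10)/(4 - 10) = -0.152522
L_2(7.1) = (7.1 - 2)/(6 - 2) × (7.1 - 4)/(6 - 4) × (7.1 - 8)/(6 - 8) × (7.1 - 10)/(6 - 10) = 0.644752
L_3(7.1) = (7.1 - 2)/(8 - 2) × (7.1 - 4)/(8 - 4) × (7.1 - 6)/(8 - 6) × (7.1 - 10)/(8 - 10) = 0.525353
L_4(7.1) = (7.1 - 2)/(10 - 2) × (7.1 - 4)/(10 - 4) × (7.1 - 6)/(10 - 6) × (7.1 - 8)/(10 - 8) = -0.040760

P(7.1) = 12×L_0(7.1) + 13×L_1(7.1) + 2×L_2(7.1) + 5×L_3(7.1) + 16×L_4(7.1)
P(7.1) = 1.559450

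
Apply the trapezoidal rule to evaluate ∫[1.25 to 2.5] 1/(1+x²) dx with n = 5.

f(x) = 1/(1+x²)
a = 1.25, b = 2.5, n = 5
h = (b - a)/n = 0.250000

Trapezoidal rule: (h/2)[f(x₀) + 2f(x₁) + 2f(x₂) + ... + f(xₙ)]

x_0 = 1.2500, f(x_0) = 0.390244, coefficient = 1
x_1 = 1.5000, f(x_1) = 0.307692, coefficient = 2
x_2 = 1.7500, f(x_2) = 0.246154, coefficient = 2
x_3 = 2.0000, f(x_3) = 0.200000, coefficient = 2
x_4 = 2.2500, f(x_4) = 0.164948, coefficient = 2
x_5 = 2.5000, f(x_5) = 0.137931, coefficient = 1

I ≈ (0.250000/2) × 2.365764 = 0.295721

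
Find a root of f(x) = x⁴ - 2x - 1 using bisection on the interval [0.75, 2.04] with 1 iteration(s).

f(x) = x⁴ - 2x - 1
Initial interval: [0.75, 2.04]

Iteration 1:
  c_1 = (0.750000 + 2.040000)/2 = 1.395000
  f(c_1) = f(1.395000) = -0.002987
  f(a) × f(c) ≥ 0, new interval: [1.395000, 2.040000]

After 1 iteration(s), the approximation is c_1 = 1.395000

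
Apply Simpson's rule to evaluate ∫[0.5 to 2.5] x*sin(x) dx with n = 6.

f(x) = x*sin(x)
a = 0.5, b = 2.5, n = 6
h = (b - a)/n = 0.333333

Simpson's rule: (h/3)[f(x₀) + 4f(x₁) + 2f(x₂) + ... + f(xₙ)]

x_0 = 0.5000, f(x_0) = 0.239713, coefficient = 1
x_1 = 0.8333, f(x_1) = 0.616814, coefficient = 4
x_2 = 1.1667, f(x_2) = 1.072686, coefficient = 2
x_3 = 1.5000, f(x_3) = 1.496242, coefficient = 4
x_4 = 1.8333, f(x_4) = 1.770514, coefficient = 2
x_5 = 2.1667, f(x_5) = 1.793264, coefficient = 4
x_6 = 2.5000, f(x_6) = 1.496180, coefficient = 1

I ≈ (0.333333/3) × 23.047574 = 2.560842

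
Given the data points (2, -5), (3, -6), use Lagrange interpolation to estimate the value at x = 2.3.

Lagrange interpolation formula:
P(x) = Σ yᵢ × Lᵢ(x)
where Lᵢ(x) = Π_{j≠i} (x - xⱼ)/(xᵢ - xⱼ)

L_0(2.3) = (2.3 - 3)/(2 - 3) = 0.700000
L_1(2.3) = (2.3 - 2)/(3 - 2) = 0.300000

P(2.3) = (-5)×L_0(2.3) + (-6)×L_1(2.3)
P(2.3) = -5.300000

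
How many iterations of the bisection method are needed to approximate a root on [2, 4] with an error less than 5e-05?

We need (b-a)/2^n ≤ 5e-05
(4 - 2)/2^n ≤ 5e-05
2/2^n ≤ 5e-05
2^n ≥ 40000
n ≥ log₂(40000) = 15.29
n ≥ 16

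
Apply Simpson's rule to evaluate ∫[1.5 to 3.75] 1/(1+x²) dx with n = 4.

f(x) = 1/(1+x²)
a = 1.5, b = 3.75, n = 4
h = (b - a)/n = 0.562500

Simpson's rule: (h/3)[f(x₀) + 4f(x₁) + 2f(x₂) + ... + f(xₙ)]

x_0 = 1.5000, f(x_0) = 0.307692, coefficient = 1
x_1 = 2.0625, f(x_1) = 0.190335, coefficient = 4
x_2 = 2.6250, f(x_2) = 0.126733, coefficient = 2
x_3 = 3.1875, f(x_3) = 0.089604, coefficient = 4
x_4 = 3.7500, f(x_4) = 0.066390, coefficient = 1

I ≈ (0.562500/3) × 1.747304 = 0.327619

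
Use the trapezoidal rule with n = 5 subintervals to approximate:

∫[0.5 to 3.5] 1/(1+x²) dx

f(x) = 1/(1+x²)
a = 0.5, b = 3.5, n = 5
h = (b - a)/n = 0.600000

Trapezoidal rule: (h/2)[f(x₀) + 2f(x₁) + 2f(x₂) + ... + f(xₙ)]

x_0 = 0.5000, f(x_0) = 0.800000, coefficient = 1
x_1 = 1.1000, f(x_1) = 0.452489, coefficient = 2
x_2 = 1.7000, f(x_2) = 0.257069, coefficient = 2
x_3 = 2.3000, f(x_3) = 0.158983, coefficient = 2
x_4 = 2.9000, f(x_4) = 0.106270, coefficient = 2
x_5 = 3.5000, f(x_5) = 0.075472, coefficient = 1

I ≈ (0.600000/2) × 2.825093 = 0.847528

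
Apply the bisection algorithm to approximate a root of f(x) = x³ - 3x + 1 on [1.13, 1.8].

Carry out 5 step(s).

f(x) = x³ - 3x + 1
Initial interval: [1.13, 1.8]

Iteration 1:
  c_1 = (1.130000 + 1.800000)/2 = 1.465000
  f(c_1) = f(1.465000) = -0.250780
  f(a) × f(c) ≥ 0, new interval: [1.465000, 1.800000]
Iteration 2:
  c_2 = (1.465000 + 1.800000)/2 = 1.632500
  f(c_2) = f(1.632500) = 0.453204
  f(a) × f(c) < 0, new interval: [1.465000, 1.632500]
Iteration 3:
  c_3 = (1.465000 + 1.632500)/2 = 1.548750
  f(c_3) = f(1.548750) = 0.068623
  f(a) × f(c) < 0, new interval: [1.465000, 1.548750]
Iteration 4:
  c_4 = (1.465000 + 1.548750)/2 = 1.506875
  f(c_4) = f(1.506875) = -0.099006
  f(a) × f(c) ≥ 0, new interval: [1.506875, 1.548750]
Iteration 5:
  c_5 = (1.506875 + 1.548750)/2 = 1.527813
  f(c_5) = f(1.527813) = -0.017201
  f(a) × f(c) ≥ 0, new interval: [1.527813, 1.548750]

After 5 iteration(s), the approximation is c_5 = 1.527813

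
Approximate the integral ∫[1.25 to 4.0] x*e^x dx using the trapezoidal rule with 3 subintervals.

f(x) = x*e^x
a = 1.25, b = 4.0, n = 3
h = (b - a)/n = 0.916667

Trapezoidal rule: (h/2)[f(x₀) + 2f(x₁) + 2f(x₂) + ... + f(xₙ)]

x_0 = 1.2500, f(x_0) = 4.362929, coefficient = 1
x_1 = 2.1667, f(x_1) = 18.913133, coefficient = 2
x_2 = 3.0833, f(x_2) = 67.312409, coefficient = 2
x_3 = 4.0000, f(x_3) = 218.392600, coefficient = 1

I ≈ (0.916667/2) × 395.206612 = 181.136364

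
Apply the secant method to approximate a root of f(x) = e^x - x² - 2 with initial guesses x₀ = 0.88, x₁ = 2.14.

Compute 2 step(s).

f(x) = e^x - x² - 2
x₀ = 0.88, x₁ = 2.14

Secant formula: x_{n+1} = x_n - f(x_n)(x_n - x_{n-1})/(f(x_n) - f(x_{n-1}))

Iteration 1:
  f(0.880000) = -0.363500
  f(2.140000) = 1.919838
  x_2 = 2.140000 - 1.919838×(2.140000 - 0.880000)/(1.919838 - (-0.363500))
       = 1.080588
Iteration 2:
  f(2.140000) = 1.919838
  f(1.080588) = -0.221259
  x_3 = 1.080588 - (-0.221259)×(1.080588 - 2.140000)/(-0.221259 - 1.919838)
       = 1.190067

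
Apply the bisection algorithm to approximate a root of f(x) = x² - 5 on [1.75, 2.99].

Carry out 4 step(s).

f(x) = x² - 5
Initial interval: [1.75, 2.99]

Iteration 1:
  c_1 = (1.750000 + 2.990000)/2 = 2.370000
  f(c_1) = f(2.370000) = 0.616900
  f(a) × f(c) < 0, new interval: [1.750000, 2.370000]
Iteration 2:
  c_2 = (1.750000 + 2.370000)/2 = 2.060000
  f(c_2) = f(2.060000) = -0.756400
  f(a) × f(c) ≥ 0, new interval: [2.060000, 2.370000]
Iteration 3:
  c_3 = (2.060000 + 2.370000)/2 = 2.215000
  f(c_3) = f(2.215000) = -0.093775
  f(a) × f(c) ≥ 0, new interval: [2.215000, 2.370000]
Iteration 4:
  c_4 = (2.215000 + 2.370000)/2 = 2.292500
  f(c_4) = f(2.292500) = 0.255556
  f(a) × f(c) < 0, new interval: [2.215000, 2.292500]

After 4 iteration(s), the approximation is c_4 = 2.292500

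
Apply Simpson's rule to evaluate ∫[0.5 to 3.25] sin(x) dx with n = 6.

f(x) = sin(x)
a = 0.5, b = 3.25, n = 6
h = (b - a)/n = 0.458333

Simpson's rule: (h/3)[f(x₀) + 4f(x₁) + 2f(x₂) + ... + f(xₙ)]

x_0 = 0.5000, f(x_0) = 0.479426, coefficient = 1
x_1 = 0.9583, f(x_1) = 0.818235, coefficient = 4
x_2 = 1.4167, f(x_2) = 0.988146, coefficient = 2
x_3 = 1.8750, f(x_3) = 0.954086, coefficient = 4
x_4 = 2.3333, f(x_4) = 0.723086, coefficient = 2
x_5 = 2.7917, f(x_5) = 0.342828, coefficient = 4
x_6 = 3.2500, f(x_6) = -0.108195, coefficient = 1

I ≈ (0.458333/3) × 12.254288 = 1.872183
Exact value: 1.871712
Error: 0.000471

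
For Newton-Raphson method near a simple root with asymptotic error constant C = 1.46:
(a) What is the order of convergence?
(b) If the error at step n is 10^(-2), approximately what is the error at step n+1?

(a) Newton-Raphson has quadratic (order 2) convergence near simple roots.
    This means |e_{n+1}| ≈ C|e_n|².

(b) With |e_n| = 10^(-2) and C = 1.46:
    |e_{n+1}| ≈ 1.46 × (10^(-2))² = 1.46 × 10^(-4)

(a) 2 (quadratic); (b) |e_{n+1}| ≈ 1.460e-04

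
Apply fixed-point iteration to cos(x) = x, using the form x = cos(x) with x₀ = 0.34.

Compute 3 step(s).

Equation: cos(x) = x
Fixed-point form: x = cos(x)
x₀ = 0.34

x_1 = g(0.340000) = 0.942755
x_2 = g(0.942755) = 0.587561
x_3 = g(0.587561) = 0.832295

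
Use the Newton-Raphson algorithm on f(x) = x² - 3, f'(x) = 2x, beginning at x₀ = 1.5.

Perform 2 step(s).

f(x) = x² - 3
f'(x) = 2x
x₀ = 1.5

Newton-Raphson formula: x_{n+1} = x_n - f(x_n)/f'(x_n)

Iteration 1:
  f(1.500000) = -0.750000
  f'(1.500000) = 3.000000
  x_1 = 1.500000 - (-0.750000)/3.000000 = 1.750000
Iteration 2:
  f(1.750000) = 0.062500
  f'(1.750000) = 3.500000
  x_2 = 1.750000 - 0.062500/3.500000 = 1.732143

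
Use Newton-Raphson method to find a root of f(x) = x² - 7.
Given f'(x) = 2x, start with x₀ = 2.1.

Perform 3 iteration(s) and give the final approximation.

f(x) = x² - 7
f'(x) = 2x
x₀ = 2.1

Newton-Raphson formula: x_{n+1} = x_n - f(x_n)/f'(x_n)

Iteration 1:
  f(2.100000) = -2.590000
  f'(2.100000) = 4.200000
  x_1 = 2.100000 - (-2.590000)/4.200000 = 2.716667
Iteration 2:
  f(2.716667) = 0.380278
  f'(2.716667) = 5.433333
  x_2 = 2.716667 - 0.380278/5.433333 = 2.646677
Iteration 3:
  f(2.646677) = 0.004899
  f'(2.646677) = 5.293354
  x_3 = 2.646677 - 0.004899/5.293354 = 2.645751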